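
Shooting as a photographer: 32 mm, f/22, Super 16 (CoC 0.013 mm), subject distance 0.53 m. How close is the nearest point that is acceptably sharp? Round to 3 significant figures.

Hyperfocal distance H = f²/(N·c) + f = 32²/(22 × 0.013) + 32 = 1024/0.286 + 32 ≈ 3612.4 mm ≈ 3.612 m.
Near limit Dn = s·(H − f)/(H + s − 2f) = 530 × (3612.4 − 32) / (3612.4 + 530 − 2 × 32) = 530 × 3580.4 / 4078.4 ≈ 465.28 mm.

465 mm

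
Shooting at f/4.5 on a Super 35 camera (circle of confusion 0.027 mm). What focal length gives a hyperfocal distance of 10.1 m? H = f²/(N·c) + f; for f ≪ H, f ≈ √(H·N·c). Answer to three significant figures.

From H = f²/(N·c) + f, with f ≪ H: f ≈ √(H·N·c) = √(10100 × 4.5 × 0.027) = √1227.1 ≈ 35.03 mm.
The +f correction barely moves this — solving exactly, f² + N·c·f − N·c·H = 0 ⇒ f = (−N·c + √((N·c)² + 4·N·c·H))/2 = (−0.1215 + √4908.6)/2 ≈ 34.970 mm, so f ≈ 35.0 mm.

35.0 mm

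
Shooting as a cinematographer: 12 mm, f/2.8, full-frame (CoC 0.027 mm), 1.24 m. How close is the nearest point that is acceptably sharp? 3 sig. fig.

Hyperfocal distance H = f²/(N·c) + f = 12²/(2.8 × 0.027) + 12 = 144/0.0756 + 12 ≈ 1916.8 mm ≈ 1.917 m.
Near limit Dn = s·(H − f)/(H + s − 2f) = 1240 × (1916.8 − 12) / (1916.8 + 1240 − 2 × 12) = 1240 × 1904.8 / 3132.8 ≈ 753.94 mm ≈ 0.754 m.

0.754 m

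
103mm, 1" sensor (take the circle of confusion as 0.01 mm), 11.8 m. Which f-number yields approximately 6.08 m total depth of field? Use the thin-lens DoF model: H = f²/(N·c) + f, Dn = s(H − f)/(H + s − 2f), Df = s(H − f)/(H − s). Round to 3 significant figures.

f/22

Write h = H − f = f²/(N·c). The thin-lens limits are Dn = s·h/(h + (s−f)) and Df = s·h/(h − (s−f)), so DoF = Df − Dn = 2·s·(s−f)·h / (h² − (s−f)²).
That is a quadratic in h: DoF·h² − 2·s·(s−f)·h − DoF·(s−f)² = 0 ⇒ h = (s−f)·(s + √(s² + DoF²)) / DoF = 11697 × (11800 + √(11800² + 6080²)) / 6080 = 11697 × (11800 + 13274.3) / 6080 ≈ 48239 mm.
Then N = f²/(c·h) = 103² / (0.01 × 48239) = 10609 / 482.39 ≈ 22.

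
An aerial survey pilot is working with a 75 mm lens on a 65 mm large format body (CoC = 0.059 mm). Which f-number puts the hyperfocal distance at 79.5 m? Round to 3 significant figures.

Rearrange H = f²/(N·c) + f for N: N = f² / ((H − f)·c).
N = 75² / ((79500 − 75) × 0.059) = 5625 / 4686 ≈ 1.20.

f/1.20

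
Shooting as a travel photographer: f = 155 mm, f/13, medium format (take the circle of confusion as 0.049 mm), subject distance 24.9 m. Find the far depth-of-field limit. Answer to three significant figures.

72.4 m

Hyperfocal distance H = f²/(N·c) + f = 155²/(13 × 0.049) + 155 = 24025/0.637 + 155 ≈ 37870.9 mm ≈ 37.87 m.
Far limit Df = s·(H − f)/(H − s) = 24900 × (37870.9 − 155) / (37870.9 − 24900) = 24900 × 37715.9 / 12970.9 ≈ 72403 mm ≈ 72.4 m.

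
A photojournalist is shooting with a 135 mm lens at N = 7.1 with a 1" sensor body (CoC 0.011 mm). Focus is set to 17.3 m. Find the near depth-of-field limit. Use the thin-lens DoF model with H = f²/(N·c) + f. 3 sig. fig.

Hyperfocal distance H = f²/(N·c) + f = 135²/(7.1 × 0.011) + 135 = 18225/0.0781 + 135 ≈ 233489.7 mm ≈ 233.5 m.
Near limit Dn = s·(H − f)/(H + s − 2f) = 17300 × (233489.7 − 135) / (233489.7 + 17300 − 2 × 135) = 17300 × 233354.7 / 250519.7 ≈ 16115 mm ≈ 16.1 m.

16.1 m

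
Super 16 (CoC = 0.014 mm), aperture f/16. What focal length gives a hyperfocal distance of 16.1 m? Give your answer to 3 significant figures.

59.9 mm

From H = f²/(N·c) + f, with f ≪ H: f ≈ √(H·N·c) = √(16100 × 16 × 0.014) = √3606.4 ≈ 60.05 mm.
Exact: f² + N·c·f − N·c·H = 0 ⇒ f = (−N·c + √((N·c)² + 4·N·c·H))/2 = (−0.224 + √14426)/2 ≈ 59.941 mm ≈ 59.9 mm.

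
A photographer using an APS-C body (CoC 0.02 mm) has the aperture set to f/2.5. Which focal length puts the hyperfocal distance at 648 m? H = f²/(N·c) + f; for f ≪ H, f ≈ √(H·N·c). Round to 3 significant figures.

From H = f²/(N·c) + f, with f ≪ H: f ≈ √(H·N·c) = √(648000 × 2.5 × 0.02) = √32400 ≈ 180.0 mm.
The +f correction barely moves this — solving exactly, f² + N·c·f − N·c·H = 0 ⇒ f = (−N·c + √((N·c)² + 4·N·c·H))/2 = (−0.05 + √129600)/2 ≈ 179.98 mm, so f ≈ 180 mm.

180 mm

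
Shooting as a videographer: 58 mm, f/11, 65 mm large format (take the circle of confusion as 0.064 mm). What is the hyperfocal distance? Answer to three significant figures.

4.84 m

Hyperfocal distance H = f²/(N·c) + f = 58²/(11 × 0.064) + 58 = 3364/0.704 + 58 ≈ 4836.4 mm ≈ 4.84 m.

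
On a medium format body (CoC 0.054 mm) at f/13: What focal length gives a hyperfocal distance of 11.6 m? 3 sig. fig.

89.9 mm

From H = f²/(N·c) + f, with f ≪ H: f ≈ √(H·N·c) = √(11600 × 13 × 0.054) = √8143.2 ≈ 90.24 mm.
Exact: f² + N·c·f − N·c·H = 0 ⇒ f = (−N·c + √((N·c)² + 4·N·c·H))/2 = (−0.702 + √32573)/2 ≈ 89.889 mm ≈ 89.9 mm.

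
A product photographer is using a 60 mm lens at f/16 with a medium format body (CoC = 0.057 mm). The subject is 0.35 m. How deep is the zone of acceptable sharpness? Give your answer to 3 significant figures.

51.7 mm

Hyperfocal distance H = f²/(N·c) + f = 60²/(16 × 0.057) + 60 = 3600/0.912 + 60 ≈ 4007.4 mm ≈ 4.007 m.
Near limit Dn = s·(H − f)/(H + s − 2f) = 350 × (4007.4 − 60) / (4007.4 + 350 − 2 × 60) = 350 × 3947.4 / 4237.4 ≈ 326.046 mm.
Far limit Df = s·(H − f)/(H − s) = 350 × (4007.4 − 60) / (4007.4 − 350) = 350 × 3947.4 / 3657.4 ≈ 377.752 mm.
Depth of field = Df − Dn = 377.752 − 326.046 ≈ 51.706 mm.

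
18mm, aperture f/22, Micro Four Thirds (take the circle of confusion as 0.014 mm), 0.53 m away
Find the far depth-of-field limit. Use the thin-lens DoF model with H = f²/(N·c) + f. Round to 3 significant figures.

1.03 m

Hyperfocal distance H = f²/(N·c) + f = 18²/(22 × 0.014) + 18 = 324/0.308 + 18 ≈ 1069.9 mm ≈ 1.070 m.
Far limit Df = s·(H − f)/(H − s) = 530 × (1069.9 − 18) / (1069.9 − 530) = 530 × 1051.9 / 539.9 ≈ 1032.6 mm ≈ 1.03 m.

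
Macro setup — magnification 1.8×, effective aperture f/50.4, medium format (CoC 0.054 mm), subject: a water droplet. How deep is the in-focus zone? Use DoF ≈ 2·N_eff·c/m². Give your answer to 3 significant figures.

1.68 mm

At magnification m, DoF ≈ 2·N_eff·c/m² = 2 × 50.4 × 0.054 / 1.8² = 5.443 / 3.24 ≈ 1.68 mm.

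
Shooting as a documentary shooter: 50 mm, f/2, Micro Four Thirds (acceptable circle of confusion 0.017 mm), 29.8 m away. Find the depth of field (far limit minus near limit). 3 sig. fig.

Hyperfocal distance H = f²/(N·c) + f = 50²/(2 × 0.017) + 50 = 2500/0.034 + 50 ≈ 73579.4 mm ≈ 73.58 m.
Near limit Dn = s·(H − f)/(H + s − 2f) = 29800 × (73579.4 − 50) / (73579.4 + 29800 − 2 × 50) = 29800 × 73529.4 / 103279.4 ≈ 21216 mm.
Far limit Df = s·(H − f)/(H − s) = 29800 × (73579.4 − 50) / (73579.4 − 29800) = 29800 × 73529.4 / 43779.4 ≈ 50050 mm.
Depth of field = Df − Dn = 50050 − 21216 ≈ 28834 mm ≈ 28.8 m.

28.8 m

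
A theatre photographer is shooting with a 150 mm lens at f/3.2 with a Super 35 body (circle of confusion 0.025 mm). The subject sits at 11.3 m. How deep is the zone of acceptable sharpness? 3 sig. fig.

Hyperfocal distance H = f²/(N·c) + f = 150²/(3.2 × 0.025) + 150 = 22500/0.08 + 150 ≈ 281400.0 mm ≈ 281.4 m.
Near limit Dn = s·(H − f)/(H + s − 2f) = 11300 × (281400.0 − 150) / (281400.0 + 11300 − 2 × 150) = 11300 × 281250.0 / 292400.0 ≈ 10869.10 mm.
Far limit Df = s·(H − f)/(H − s) = 11300 × (281400.0 − 150) / (281400.0 − 11300) = 11300 × 281250.0 / 270100.0 ≈ 11766.48 mm.
Depth of field = Df − Dn = 11766.48 − 10869.10 ≈ 897.38 mm ≈ 0.897 m.

0.897 m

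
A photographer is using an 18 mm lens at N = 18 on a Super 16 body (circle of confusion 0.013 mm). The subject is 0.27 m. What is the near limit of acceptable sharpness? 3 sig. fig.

Hyperfocal distance H = f²/(N·c) + f = 18²/(18 × 0.013) + 18 = 324/0.234 + 18 ≈ 1402.6 mm ≈ 1.403 m.
Near limit Dn = s·(H − f)/(H + s − 2f) = 270 × (1402.6 − 18) / (1402.6 + 270 − 2 × 18) = 270 × 1384.6 / 1636.6 ≈ 228.43 mm.

228 mm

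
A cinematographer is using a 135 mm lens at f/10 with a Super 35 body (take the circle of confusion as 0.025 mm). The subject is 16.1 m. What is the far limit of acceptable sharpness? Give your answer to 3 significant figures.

Hyperfocal distance H = f²/(N·c) + f = 135²/(10 × 0.025) + 135 = 18225/0.25 + 135 ≈ 73035.0 mm ≈ 73.03 m.
Far limit Df = s·(H − f)/(H − s) = 16100 × (73035.0 − 135) / (73035.0 − 16100) = 16100 × 72900.0 / 56935.0 ≈ 20615 mm ≈ 20.6 m.

20.6 m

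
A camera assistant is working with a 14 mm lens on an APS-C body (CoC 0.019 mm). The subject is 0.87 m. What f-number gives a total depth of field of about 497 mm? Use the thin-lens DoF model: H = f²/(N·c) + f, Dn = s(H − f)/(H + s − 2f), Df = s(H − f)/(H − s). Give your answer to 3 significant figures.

f/3.20

Write h = H − f = f²/(N·c). The thin-lens limits are Dn = s·h/(h + (s−f)) and Df = s·h/(h − (s−f)), so DoF = Df − Dn = 2·s·(s−f)·h / (h² − (s−f)²).
That is a quadratic in h: DoF·h² − 2·s·(s−f)·h − DoF·(s−f)² = 0 ⇒ h = (s−f)·(s + √(s² + DoF²)) / DoF = 856 × (870 + √(870² + 497²)) / 497 = 856 × (870 + 1001.95) / 497 ≈ 3224.1 mm.
Then N = f²/(c·h) = 14² / (0.019 × 3224.1) = 196 / 61.258 ≈ 3.20.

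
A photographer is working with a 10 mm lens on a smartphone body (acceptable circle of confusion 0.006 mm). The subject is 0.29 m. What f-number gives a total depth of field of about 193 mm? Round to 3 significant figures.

Write h = H − f = f²/(N·c). The thin-lens limits are Dn = s·h/(h + (s−f)) and Df = s·h/(h − (s−f)), so DoF = Df − Dn = 2·s·(s−f)·h / (h² − (s−f)²).
That is a quadratic in h: DoF·h² − 2·s·(s−f)·h − DoF·(s−f)² = 0 ⇒ h = (s−f)·(s + √(s² + DoF²)) / DoF = 280 × (290 + √(290² + 193²)) / 193 = 280 × (290 + 348.352) / 193 ≈ 926.11 mm.
Then N = f²/(c·h) = 10² / (0.006 × 926.11) = 100 / 5.5566 ≈ 18.

f/18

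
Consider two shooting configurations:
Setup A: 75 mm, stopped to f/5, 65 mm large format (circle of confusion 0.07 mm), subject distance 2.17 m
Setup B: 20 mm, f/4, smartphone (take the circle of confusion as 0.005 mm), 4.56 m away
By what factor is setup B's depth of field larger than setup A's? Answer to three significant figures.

3.79

Setup A: H = 75²/(5×0.07) + 75 ≈ 16146.4 mm; DoF = Df − Dn = 2495.27 − 1919.75 ≈ 575.52 mm.
Setup B: H = 20²/(4×0.005) + 20 ≈ 20020.0 mm; DoF = Df − Dn = 5899.1 − 3716.4 ≈ 2182.7 mm.
Ratio = 2182.7 / 575.52 ≈ 3.79.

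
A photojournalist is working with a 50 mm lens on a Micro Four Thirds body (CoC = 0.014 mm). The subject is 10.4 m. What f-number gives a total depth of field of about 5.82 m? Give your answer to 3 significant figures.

f/4.50

Write h = H − f = f²/(N·c). The thin-lens limits are Dn = s·h/(h + (s−f)) and Df = s·h/(h − (s−f)), so DoF = Df − Dn = 2·s·(s−f)·h / (h² − (s−f)²).
That is a quadratic in h: DoF·h² − 2·s·(s−f)·h − DoF·(s−f)² = 0 ⇒ h = (s−f)·(s + √(s² + DoF²)) / DoF = 10350 × (10400 + √(10400² + 5820²)) / 5820 = 10350 × (10400 + 11917.7) / 5820 ≈ 39689 mm.
Then N = f²/(c·h) = 50² / (0.014 × 39689) = 2500 / 555.64 ≈ 4.50.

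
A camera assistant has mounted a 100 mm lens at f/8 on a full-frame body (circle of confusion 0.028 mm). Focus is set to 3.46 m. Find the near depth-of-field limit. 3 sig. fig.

3.22 m

Hyperfocal distance H = f²/(N·c) + f = 100²/(8 × 0.028) + 100 = 10000/0.224 + 100 ≈ 44742.9 mm ≈ 44.74 m.
Near limit Dn = s·(H − f)/(H + s − 2f) = 3460 × (44742.9 − 100) / (44742.9 + 3460 − 2 × 100) = 3460 × 44642.9 / 48002.9 ≈ 3217.8 mm ≈ 3.22 m.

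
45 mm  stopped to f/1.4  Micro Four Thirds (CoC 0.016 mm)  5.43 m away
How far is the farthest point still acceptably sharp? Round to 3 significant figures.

5.77 m

Hyperfocal distance H = f²/(N·c) + f = 45²/(1.4 × 0.016) + 45 = 2025/0.0224 + 45 ≈ 90446.8 mm ≈ 90.45 m.
Far limit Df = s·(H − f)/(H − s) = 5430 × (90446.8 − 45) / (90446.8 − 5430) = 5430 × 90401.8 / 85016.8 ≈ 5773.9 mm ≈ 5.77 m.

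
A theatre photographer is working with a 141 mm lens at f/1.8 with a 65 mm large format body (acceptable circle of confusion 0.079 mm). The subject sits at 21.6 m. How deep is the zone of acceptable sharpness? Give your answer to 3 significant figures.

Hyperfocal distance H = f²/(N·c) + f = 141²/(1.8 × 0.079) + 141 = 19881/0.1422 + 141 ≈ 139951.1 mm ≈ 140.0 m.
Near limit Dn = s·(H − f)/(H + s − 2f) = 21600 × (139951.1 − 141) / (139951.1 + 21600 − 2 × 141) = 21600 × 139810.1 / 161269.1 ≈ 18725.8 mm.
Far limit Df = s·(H − f)/(H − s) = 21600 × (139951.1 − 141) / (139951.1 − 21600) = 21600 × 139810.1 / 118351.1 ≈ 25516.4 mm.
Depth of field = Df − Dn = 25516.4 − 18725.8 ≈ 6790.6 mm ≈ 6.79 m.

6.79 m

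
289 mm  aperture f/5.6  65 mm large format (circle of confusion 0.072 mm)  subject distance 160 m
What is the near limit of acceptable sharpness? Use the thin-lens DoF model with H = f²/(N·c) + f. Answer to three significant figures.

90.3 m

Hyperfocal distance H = f²/(N·c) + f = 289²/(5.6 × 0.072) + 289 = 83521/0.4032 + 289 ≈ 207434.3 mm ≈ 207.4 m.
Near limit Dn = s·(H − f)/(H + s − 2f) = 160000 × (207434.3 − 289) / (207434.3 + 160000 − 2 × 289) = 160000 × 207145.3 / 366856.3 ≈ 90344 mm ≈ 90.3 m.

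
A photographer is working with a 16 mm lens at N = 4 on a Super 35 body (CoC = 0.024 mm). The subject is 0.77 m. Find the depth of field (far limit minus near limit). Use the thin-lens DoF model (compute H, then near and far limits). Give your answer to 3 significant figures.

473 mm

Hyperfocal distance H = f²/(N·c) + f = 16²/(4 × 0.024) + 16 = 256/0.096 + 16 ≈ 2682.7 mm ≈ 2.683 m.
Near limit Dn = s·(H − f)/(H + s − 2f) = 770 × (2682.7 − 16) / (2682.7 + 770 − 2 × 16) = 770 × 2666.7 / 3420.7 ≈ 600.27 mm.
Far limit Df = s·(H − f)/(H − s) = 770 × (2682.7 − 16) / (2682.7 − 770) = 770 × 2666.7 / 1912.7 ≈ 1073.54 mm.
Depth of field = Df − Dn = 1073.54 − 600.27 ≈ 473.27 mm.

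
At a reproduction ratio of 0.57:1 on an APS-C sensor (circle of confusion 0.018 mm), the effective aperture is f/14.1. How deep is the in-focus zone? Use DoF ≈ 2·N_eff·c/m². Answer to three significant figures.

1.56 mm

At magnification m, DoF ≈ 2·N_eff·c/m² = 2 × 14.1 × 0.018 / 0.57² = 0.5076 / 0.3249 ≈ 1.56 mm.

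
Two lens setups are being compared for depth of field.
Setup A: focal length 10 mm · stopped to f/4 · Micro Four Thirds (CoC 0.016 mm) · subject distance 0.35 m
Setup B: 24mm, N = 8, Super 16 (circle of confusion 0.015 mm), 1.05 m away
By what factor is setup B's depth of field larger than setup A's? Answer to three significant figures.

Setup A: H = 10²/(4×0.016) + 10 ≈ 1572.5 mm; DoF = Df − Dn = 447.34 − 287.45 ≈ 159.89 mm.
Setup B: H = 24²/(8×0.015) + 24 ≈ 4824.0 mm; DoF = Df − Dn = 1335.45 − 865.09 ≈ 470.36 mm.
Ratio = 470.36 / 159.89 ≈ 2.94.

2.94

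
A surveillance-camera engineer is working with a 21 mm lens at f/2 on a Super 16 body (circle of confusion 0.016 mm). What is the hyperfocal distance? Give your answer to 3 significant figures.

Hyperfocal distance H = f²/(N·c) + f = 21²/(2 × 0.016) + 21 = 441/0.032 + 21 ≈ 13802.2 mm ≈ 13.8 m.

13.8 m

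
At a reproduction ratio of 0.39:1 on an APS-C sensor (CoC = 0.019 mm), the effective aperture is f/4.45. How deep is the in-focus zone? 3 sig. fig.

At magnification m, DoF ≈ 2·N_eff·c/m² = 2 × 4.45 × 0.019 / 0.39² = 0.1691 / 0.1521 ≈ 1.11 mm.

1.11 mm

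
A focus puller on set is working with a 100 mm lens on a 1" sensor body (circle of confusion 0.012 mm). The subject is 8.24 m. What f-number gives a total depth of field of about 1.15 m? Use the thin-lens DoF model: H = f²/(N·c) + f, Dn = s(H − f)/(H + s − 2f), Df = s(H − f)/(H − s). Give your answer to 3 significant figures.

Write h = H − f = f²/(N·c). The thin-lens limits are Dn = s·h/(h + (s−f)) and Df = s·h/(h − (s−f)), so DoF = Df − Dn = 2·s·(s−f)·h / (h² − (s−f)²).
That is a quadratic in h: DoF·h² − 2·s·(s−f)·h − DoF·(s−f)² = 0 ⇒ h = (s−f)·(s + √(s² + DoF²)) / DoF = 8140 × (8240 + √(8240² + 1150²)) / 1150 = 8140 × (8240 + 8319.86) / 1150 ≈ 117215 mm.
Then N = f²/(c·h) = 100² / (0.012 × 117215) = 10000 / 1406.6 ≈ 7.11.

f/7.11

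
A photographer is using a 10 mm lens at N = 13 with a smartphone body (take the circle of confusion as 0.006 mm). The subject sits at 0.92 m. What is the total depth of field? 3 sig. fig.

Hyperfocal distance H = f²/(N·c) + f = 10²/(13 × 0.006) + 10 = 100/0.078 + 10 ≈ 1292.1 mm ≈ 1.292 m.
Near limit Dn = s·(H − f)/(H + s − 2f) = 920 × (1292.1 − 10) / (1292.1 + 920 − 2 × 10) = 920 × 1282.1 / 2192.1 ≈ 538.1 mm.
Far limit Df = s·(H − f)/(H − s) = 920 × (1292.1 − 10) / (1292.1 − 920) = 920 × 1282.1 / 372.1 ≈ 3170.2 mm.
Depth of field = Df − Dn = 3170.2 − 538.1 ≈ 2632.1 mm ≈ 2.63 m.

2.63 m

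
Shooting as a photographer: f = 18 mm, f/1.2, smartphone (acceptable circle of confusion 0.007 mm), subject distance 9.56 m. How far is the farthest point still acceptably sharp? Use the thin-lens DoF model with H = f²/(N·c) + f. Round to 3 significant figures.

Hyperfocal distance H = f²/(N·c) + f = 18²/(1.2 × 0.007) + 18 = 324/0.0084 + 18 ≈ 38589.4 mm ≈ 38.59 m.
Far limit Df = s·(H − f)/(H − s) = 9560 × (38589.4 − 18) / (38589.4 − 9560) = 9560 × 38571.4 / 29029.4 ≈ 12702 mm ≈ 12.7 m.

12.7 m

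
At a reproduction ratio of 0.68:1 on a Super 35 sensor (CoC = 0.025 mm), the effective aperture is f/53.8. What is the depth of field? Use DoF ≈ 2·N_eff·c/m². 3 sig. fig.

At magnification m, DoF ≈ 2·N_eff·c/m² = 2 × 53.8 × 0.025 / 0.68² = 2.69 / 0.4624 ≈ 5.82 mm.

5.82 mm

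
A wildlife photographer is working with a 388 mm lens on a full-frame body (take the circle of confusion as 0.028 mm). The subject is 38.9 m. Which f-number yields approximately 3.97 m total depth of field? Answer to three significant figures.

f/7.11

Write h = H − f = f²/(N·c). The thin-lens limits are Dn = s·h/(h + (s−f)) and Df = s·h/(h − (s−f)), so DoF = Df − Dn = 2·s·(s−f)·h / (h² − (s−f)²).
That is a quadratic in h: DoF·h² − 2·s·(s−f)·h − DoF·(s−f)² = 0 ⇒ h = (s−f)·(s + √(s² + DoF²)) / DoF = 38512 × (38900 + √(38900² + 3970²)) / 3970 = 38512 × (38900 + 39102.1) / 3970 ≈ 756679 mm.
Then N = f²/(c·h) = 388² / (0.028 × 756679) = 150544 / 21187 ≈ 7.11.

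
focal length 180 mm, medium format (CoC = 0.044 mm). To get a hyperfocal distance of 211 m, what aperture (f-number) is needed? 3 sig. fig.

Rearrange H = f²/(N·c) + f for N: N = f² / ((H − f)·c).
N = 180² / ((211000 − 180) × 0.044) = 32400 / 9276 ≈ 3.49.

f/3.49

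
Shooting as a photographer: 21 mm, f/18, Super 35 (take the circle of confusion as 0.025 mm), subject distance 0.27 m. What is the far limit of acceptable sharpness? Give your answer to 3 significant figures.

Hyperfocal distance H = f²/(N·c) + f = 21²/(18 × 0.025) + 21 = 441/0.45 + 21 ≈ 1001.0 mm ≈ 1.001 m.
Far limit Df = s·(H − f)/(H − s) = 270 × (1001.0 − 21) / (1001.0 − 270) = 270 × 980.0 / 731.0 ≈ 361.97 mm.

362 mm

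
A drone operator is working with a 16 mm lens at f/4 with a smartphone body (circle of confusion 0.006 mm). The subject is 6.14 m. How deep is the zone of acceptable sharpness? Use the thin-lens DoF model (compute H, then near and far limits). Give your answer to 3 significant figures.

10.5 m

Hyperfocal distance H = f²/(N·c) + f = 16²/(4 × 0.006) + 16 = 256/0.024 + 16 ≈ 10682.7 mm ≈ 10.68 m.
Near limit Dn = s·(H − f)/(H + s − 2f) = 6140 × (10682.7 − 16) / (10682.7 + 6140 − 2 × 16) = 6140 × 10666.7 / 16790.7 ≈ 3901 mm.
Far limit Df = s·(H − f)/(H − s) = 6140 × (10682.7 − 16) / (10682.7 − 6140) = 6140 × 10666.7 / 4542.7 ≈ 14417 mm.
Depth of field = Df − Dn = 14417 − 3901 ≈ 10516 mm ≈ 10.5 m.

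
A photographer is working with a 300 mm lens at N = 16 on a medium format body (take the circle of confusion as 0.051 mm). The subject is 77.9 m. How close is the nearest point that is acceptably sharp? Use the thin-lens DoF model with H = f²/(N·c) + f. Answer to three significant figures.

45.7 m

Hyperfocal distance H = f²/(N·c) + f = 300²/(16 × 0.051) + 300 = 90000/0.816 + 300 ≈ 110594.1 mm ≈ 110.6 m.
Near limit Dn = s·(H − f)/(H + s − 2f) = 77900 × (110594.1 − 300) / (110594.1 + 77900 − 2 × 300) = 77900 × 110294.1 / 187894.1 ≈ 45727 mm ≈ 45.7 m.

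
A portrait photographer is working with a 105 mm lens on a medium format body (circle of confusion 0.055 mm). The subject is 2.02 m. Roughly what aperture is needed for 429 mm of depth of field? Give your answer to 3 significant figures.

Write h = H − f = f²/(N·c). The thin-lens limits are Dn = s·h/(h + (s−f)) and Df = s·h/(h − (s−f)), so DoF = Df − Dn = 2·s·(s−f)·h / (h² − (s−f)²).
That is a quadratic in h: DoF·h² − 2·s·(s−f)·h − DoF·(s−f)² = 0 ⇒ h = (s−f)·(s + √(s² + DoF²)) / DoF = 1915 × (2020 + √(2020² + 429²)) / 429 = 1915 × (2020 + 2065.05) / 429 ≈ 18235 mm.
Then N = f²/(c·h) = 105² / (0.055 × 18235) = 11025 / 1002.9 ≈ 11.

f/11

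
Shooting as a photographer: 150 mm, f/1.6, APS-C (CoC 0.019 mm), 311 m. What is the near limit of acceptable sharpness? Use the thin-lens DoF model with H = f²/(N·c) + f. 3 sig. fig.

219 m

Hyperfocal distance H = f²/(N·c) + f = 150²/(1.6 × 0.019) + 150 = 22500/0.0304 + 150 ≈ 740281.6 mm ≈ 740.3 m.
Near limit Dn = s·(H − f)/(H + s − 2f) = 311000 × (740281.6 − 150) / (740281.6 + 311000 − 2 × 150) = 311000 × 740131.6 / 1050981.6 ≈ 219015 mm ≈ 219 m.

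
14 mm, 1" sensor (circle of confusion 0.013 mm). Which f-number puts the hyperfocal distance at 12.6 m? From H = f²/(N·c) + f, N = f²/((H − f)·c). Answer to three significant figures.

Rearrange H = f²/(N·c) + f for N: N = f² / ((H − f)·c).
N = 14² / ((12600 − 14) × 0.013) = 196 / 163.6 ≈ 1.20.

f/1.20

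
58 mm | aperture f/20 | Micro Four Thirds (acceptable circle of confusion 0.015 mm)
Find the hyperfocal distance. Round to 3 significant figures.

Hyperfocal distance H = f²/(N·c) + f = 58²/(20 × 0.015) + 58 = 3364/0.3 + 58 ≈ 11271.3 mm ≈ 11.3 m.

11.3 m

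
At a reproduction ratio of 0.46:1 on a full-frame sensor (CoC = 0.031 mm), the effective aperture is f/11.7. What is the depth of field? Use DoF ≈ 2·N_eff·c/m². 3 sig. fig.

3.43 mm

At magnification m, DoF ≈ 2·N_eff·c/m² = 2 × 11.7 × 0.031 / 0.46² = 0.7254 / 0.2116 ≈ 3.43 mm.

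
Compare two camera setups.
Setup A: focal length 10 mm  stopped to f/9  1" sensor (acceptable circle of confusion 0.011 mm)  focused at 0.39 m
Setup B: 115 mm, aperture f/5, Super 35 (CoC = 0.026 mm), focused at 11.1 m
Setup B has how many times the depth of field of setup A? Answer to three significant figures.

Setup A: H = 10²/(9×0.011) + 10 ≈ 1020.1 mm; DoF = Df − Dn = 625.20 − 283.39 ≈ 341.81 mm.
Setup B: H = 115²/(5×0.026) + 115 ≈ 101845.8 mm; DoF = Df − Dn = 12443.7 − 10018.2 ≈ 2425.5 mm.
Ratio = 2425.5 / 341.81 ≈ 7.10.

7.10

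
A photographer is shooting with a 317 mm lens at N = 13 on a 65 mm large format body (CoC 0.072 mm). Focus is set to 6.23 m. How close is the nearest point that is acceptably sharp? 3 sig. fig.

5.90 m

Hyperfocal distance H = f²/(N·c) + f = 317²/(13 × 0.072) + 317 = 100489/0.936 + 317 ≈ 107677.0 mm ≈ 107.7 m.
Near limit Dn = s·(H − f)/(H + s − 2f) = 6230 × (107677.0 − 317) / (107677.0 + 6230 − 2 × 317) = 6230 × 107360.0 / 113273.0 ≈ 5904.8 mm ≈ 5.90 m.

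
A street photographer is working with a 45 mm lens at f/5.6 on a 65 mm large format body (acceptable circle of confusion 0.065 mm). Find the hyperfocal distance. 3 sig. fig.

5.61 m

Hyperfocal distance H = f²/(N·c) + f = 45²/(5.6 × 0.065) + 45 = 2025/0.364 + 45 ≈ 5608.2 mm ≈ 5.61 m.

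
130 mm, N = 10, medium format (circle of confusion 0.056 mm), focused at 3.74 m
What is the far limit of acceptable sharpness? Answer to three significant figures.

4.25 m

Hyperfocal distance H = f²/(N·c) + f = 130²/(10 × 0.056) + 130 = 16900/0.56 + 130 ≈ 30308.6 mm ≈ 30.31 m.
Far limit Df = s·(H − f)/(H − s) = 3740 × (30308.6 − 130) / (30308.6 − 3740) = 3740 × 30178.6 / 26568.6 ≈ 4248.2 mm ≈ 4.25 m.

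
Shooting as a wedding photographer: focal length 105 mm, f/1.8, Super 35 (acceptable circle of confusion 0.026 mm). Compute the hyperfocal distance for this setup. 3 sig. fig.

Hyperfocal distance H = f²/(N·c) + f = 105²/(1.8 × 0.026) + 105 = 11025/0.0468 + 105 ≈ 235681.9 mm ≈ 236 m.

236 m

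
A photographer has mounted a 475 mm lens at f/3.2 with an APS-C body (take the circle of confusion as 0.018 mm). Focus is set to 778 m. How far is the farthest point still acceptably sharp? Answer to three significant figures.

971 m

Hyperfocal distance H = f²/(N·c) + f = 475²/(3.2 × 0.018) + 475 = 225625/0.0576 + 475 ≈ 3917575.7 mm ≈ 3918 m.
Far limit Df = s·(H − f)/(H − s) = 778000 × (3917575.7 − 475) / (3917575.7 − 778000) = 778000 × 3917100.7 / 3139575.7 ≈ 970674 mm ≈ 971 m.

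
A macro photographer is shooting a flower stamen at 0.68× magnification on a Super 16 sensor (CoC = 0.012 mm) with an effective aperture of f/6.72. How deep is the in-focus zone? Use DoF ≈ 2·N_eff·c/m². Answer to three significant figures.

0.349 mm

At magnification m, DoF ≈ 2·N_eff·c/m² = 2 × 6.72 × 0.012 / 0.68² = 0.1613 / 0.4624 ≈ 0.349 mm.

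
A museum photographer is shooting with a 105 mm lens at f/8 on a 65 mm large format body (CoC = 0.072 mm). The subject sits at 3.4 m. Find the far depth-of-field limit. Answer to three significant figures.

4.11 m

Hyperfocal distance H = f²/(N·c) + f = 105²/(8 × 0.072) + 105 = 11025/0.576 + 105 ≈ 19245.6 mm ≈ 19.25 m.
Far limit Df = s·(H − f)/(H − s) = 3400 × (19245.6 − 105) / (19245.6 − 3400) = 3400 × 19140.6 / 15845.6 ≈ 4107.0 mm ≈ 4.11 m.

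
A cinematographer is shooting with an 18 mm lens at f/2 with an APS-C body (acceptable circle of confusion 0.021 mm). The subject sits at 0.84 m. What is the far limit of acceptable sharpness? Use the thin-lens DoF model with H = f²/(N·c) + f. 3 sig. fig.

0.940 m

Hyperfocal distance H = f²/(N·c) + f = 18²/(2 × 0.021) + 18 = 324/0.042 + 18 ≈ 7732.3 mm ≈ 7.732 m.
Far limit Df = s·(H − f)/(H − s) = 840 × (7732.3 − 18) / (7732.3 − 840) = 840 × 7714.3 / 6892.3 ≈ 940.18 mm ≈ 0.940 m.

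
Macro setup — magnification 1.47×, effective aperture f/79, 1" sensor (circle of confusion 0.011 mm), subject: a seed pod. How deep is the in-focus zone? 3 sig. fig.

At magnification m, DoF ≈ 2·N_eff·c/m² = 2 × 79 × 0.011 / 1.47² = 1.738 / 2.161 ≈ 0.804 mm.

0.804 mm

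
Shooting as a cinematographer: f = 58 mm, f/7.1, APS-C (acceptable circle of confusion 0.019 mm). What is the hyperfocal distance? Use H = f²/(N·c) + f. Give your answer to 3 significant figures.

Hyperfocal distance H = f²/(N·c) + f = 58²/(7.1 × 0.019) + 58 = 3364/0.1349 + 58 ≈ 24995.0 mm ≈ 25.0 m.

25.0 m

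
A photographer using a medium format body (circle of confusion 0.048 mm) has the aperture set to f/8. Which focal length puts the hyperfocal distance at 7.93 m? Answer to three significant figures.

55.0 mm

From H = f²/(N·c) + f, with f ≪ H: f ≈ √(H·N·c) = √(7930 × 8 × 0.048) = √3045.1 ≈ 55.18 mm.
Exact: f² + N·c·f − N·c·H = 0 ⇒ f = (−N·c + √((N·c)² + 4·N·c·H))/2 = (−0.384 + √12181)/2 ≈ 54.991 mm ≈ 55.0 mm.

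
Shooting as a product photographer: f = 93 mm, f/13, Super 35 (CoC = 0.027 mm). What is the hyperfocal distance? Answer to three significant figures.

24.7 m

Hyperfocal distance H = f²/(N·c) + f = 93²/(13 × 0.027) + 93 = 8649/0.351 + 93 ≈ 24734.0 mm ≈ 24.7 m.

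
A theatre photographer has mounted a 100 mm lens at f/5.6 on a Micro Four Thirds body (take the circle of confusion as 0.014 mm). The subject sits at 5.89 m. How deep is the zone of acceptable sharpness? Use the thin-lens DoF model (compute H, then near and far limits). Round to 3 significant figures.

0.536 m

Hyperfocal distance H = f²/(N·c) + f = 100²/(5.6 × 0.014) + 100 = 10000/0.0784 + 100 ≈ 127651.0 mm ≈ 127.7 m.
Near limit Dn = s·(H − f)/(H + s − 2f) = 5890 × (127651.0 − 100) / (127651.0 + 5890 − 2 × 100) = 5890 × 127551.0 / 133341.0 ≈ 5634.24 mm.
Far limit Df = s·(H − f)/(H − s) = 5890 × (127651.0 − 100) / (127651.0 − 5890) = 5890 × 127551.0 / 121761.0 ≈ 6170.08 mm.
Depth of field = Df − Dn = 6170.08 − 5634.24 ≈ 535.84 mm ≈ 0.536 m.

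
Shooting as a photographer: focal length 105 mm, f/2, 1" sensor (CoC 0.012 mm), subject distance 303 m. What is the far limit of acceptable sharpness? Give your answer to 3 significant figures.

890 m

Hyperfocal distance H = f²/(N·c) + f = 105²/(2 × 0.012) + 105 = 11025/0.024 + 105 ≈ 459480.0 mm ≈ 459.5 m.
Far limit Df = s·(H − f)/(H − s) = 303000 × (459480.0 − 105) / (459480.0 − 303000) = 303000 × 459375.0 / 156480.0 ≈ 889511 mm ≈ 890 m.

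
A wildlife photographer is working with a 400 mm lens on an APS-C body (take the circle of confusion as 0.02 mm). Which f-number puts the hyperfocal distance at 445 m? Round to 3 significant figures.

Rearrange H = f²/(N·c) + f for N: N = f² / ((H − f)·c).
N = 400² / ((445000 − 400) × 0.02) = 160000 / 8892 ≈ 18.

f/18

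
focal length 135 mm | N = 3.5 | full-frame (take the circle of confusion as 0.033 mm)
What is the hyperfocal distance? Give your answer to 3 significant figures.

Hyperfocal distance H = f²/(N·c) + f = 135²/(3.5 × 0.033) + 135 = 18225/0.1155 + 135 ≈ 157927.2 mm ≈ 158 m.

158 m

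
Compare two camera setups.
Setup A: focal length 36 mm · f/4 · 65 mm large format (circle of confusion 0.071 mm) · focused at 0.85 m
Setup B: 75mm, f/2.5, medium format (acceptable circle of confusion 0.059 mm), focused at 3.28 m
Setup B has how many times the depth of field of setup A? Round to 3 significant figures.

Setup A: H = 36²/(4×0.071) + 36 ≈ 4599.4 mm; DoF = Df − Dn = 1034.54 − 721.33 ≈ 313.21 mm.
Setup B: H = 75²/(2.5×0.059) + 75 ≈ 38210.6 mm; DoF = Df − Dn = 3580.95 − 3025.71 ≈ 555.24 mm.
Ratio = 555.24 / 313.21 ≈ 1.77.

1.77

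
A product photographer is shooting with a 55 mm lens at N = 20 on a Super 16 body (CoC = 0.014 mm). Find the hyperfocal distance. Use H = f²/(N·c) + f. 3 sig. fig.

Hyperfocal distance H = f²/(N·c) + f = 55²/(20 × 0.014) + 55 = 3025/0.28 + 55 ≈ 10858.6 mm ≈ 10.9 m.

10.9 m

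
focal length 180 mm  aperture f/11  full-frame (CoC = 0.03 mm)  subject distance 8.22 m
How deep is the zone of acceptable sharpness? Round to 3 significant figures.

Hyperfocal distance H = f²/(N·c) + f = 180²/(11 × 0.03) + 180 = 32400/0.33 + 180 ≈ 98361.8 mm ≈ 98.36 m.
Near limit Dn = s·(H − f)/(H + s − 2f) = 8220 × (98361.8 − 180) / (98361.8 + 8220 − 2 × 180) = 8220 × 98181.8 / 106221.8 ≈ 7597.8 mm.
Far limit Df = s·(H − f)/(H − s) = 8220 × (98361.8 − 180) / (98361.8 − 8220) = 8220 × 98181.8 / 90141.8 ≈ 8953.2 mm.
Depth of field = Df − Dn = 8953.2 − 7597.8 ≈ 1355.4 mm ≈ 1.36 m.

1.36 m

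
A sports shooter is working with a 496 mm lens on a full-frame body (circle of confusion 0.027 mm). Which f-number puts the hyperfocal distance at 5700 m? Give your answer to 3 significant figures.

Rearrange H = f²/(N·c) + f for N: N = f² / ((H − f)·c).
N = 496² / ((5700000 − 496) × 0.027) = 246016 / 153887 ≈ 1.60.

f/1.60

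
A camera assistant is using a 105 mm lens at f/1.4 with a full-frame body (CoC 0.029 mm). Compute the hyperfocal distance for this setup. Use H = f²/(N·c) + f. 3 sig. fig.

272 m

Hyperfocal distance H = f²/(N·c) + f = 105²/(1.4 × 0.029) + 105 = 11025/0.0406 + 105 ≈ 271656.7 mm ≈ 272 m.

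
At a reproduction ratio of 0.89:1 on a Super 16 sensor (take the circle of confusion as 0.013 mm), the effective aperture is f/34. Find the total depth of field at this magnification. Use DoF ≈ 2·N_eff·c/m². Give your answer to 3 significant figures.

1.12 mm

At magnification m, DoF ≈ 2·N_eff·c/m² = 2 × 34 × 0.013 / 0.89² = 0.884 / 0.7921 ≈ 1.12 mm.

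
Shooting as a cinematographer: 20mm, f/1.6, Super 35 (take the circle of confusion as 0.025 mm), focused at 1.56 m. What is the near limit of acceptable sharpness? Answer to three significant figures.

Hyperfocal distance H = f²/(N·c) + f = 20²/(1.6 × 0.025) + 20 = 400/0.04 + 20 ≈ 10020.0 mm ≈ 10.02 m.
Near limit Dn = s·(H − f)/(H + s − 2f) = 1560 × (10020.0 − 20) / (10020.0 + 1560 − 2 × 20) = 1560 × 10000.0 / 11540.0 ≈ 1351.8 mm ≈ 1.35 m.

1.35 m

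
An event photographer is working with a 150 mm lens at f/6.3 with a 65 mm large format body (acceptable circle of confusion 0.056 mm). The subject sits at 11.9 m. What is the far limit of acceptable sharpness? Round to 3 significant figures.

Hyperfocal distance H = f²/(N·c) + f = 150²/(6.3 × 0.056) + 150 = 22500/0.3528 + 150 ≈ 63925.5 mm ≈ 63.93 m.
Far limit Df = s·(H − f)/(H − s) = 11900 × (63925.5 − 150) / (63925.5 − 11900) = 11900 × 63775.5 / 52025.5 ≈ 14588 mm ≈ 14.6 m.

14.6 m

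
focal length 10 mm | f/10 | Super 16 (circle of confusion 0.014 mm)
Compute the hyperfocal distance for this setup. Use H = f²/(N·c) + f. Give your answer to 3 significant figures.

0.724 m

Hyperfocal distance H = f²/(N·c) + f = 10²/(10 × 0.014) + 10 = 100/0.14 + 10 ≈ 724.3 mm ≈ 0.724 m.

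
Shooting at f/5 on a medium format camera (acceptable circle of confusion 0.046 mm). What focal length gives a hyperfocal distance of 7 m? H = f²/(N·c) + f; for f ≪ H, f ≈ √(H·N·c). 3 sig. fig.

40.0 mm

From H = f²/(N·c) + f, with f ≪ H: f ≈ √(H·N·c) = √(7000 × 5 × 0.046) = √1610.0 ≈ 40.12 mm.
Exact: f² + N·c·f − N·c·H = 0 ⇒ f = (−N·c + √((N·c)² + 4·N·c·H))/2 = (−0.23 + √6440.1)/2 ≈ 40.010 mm ≈ 40.0 mm.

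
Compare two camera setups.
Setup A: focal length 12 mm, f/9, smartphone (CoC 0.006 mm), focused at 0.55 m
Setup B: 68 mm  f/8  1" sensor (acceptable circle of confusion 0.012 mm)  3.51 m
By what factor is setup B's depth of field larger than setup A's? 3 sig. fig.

Setup A: H = 12²/(9×0.006) + 12 ≈ 2678.7 mm; DoF = Df − Dn = 689.01 − 457.67 ≈ 231.34 mm.
Setup B: H = 68²/(8×0.012) + 68 ≈ 48234.7 mm; DoF = Df − Dn = 3780.13 − 3275.90 ≈ 504.23 mm.
Ratio = 504.23 / 231.34 ≈ 2.18.

2.18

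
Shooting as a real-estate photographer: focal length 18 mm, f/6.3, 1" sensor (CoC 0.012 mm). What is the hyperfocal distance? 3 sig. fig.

4.30 m

Hyperfocal distance H = f²/(N·c) + f = 18²/(6.3 × 0.012) + 18 = 324/0.0756 + 18 ≈ 4303.7 mm ≈ 4.30 m.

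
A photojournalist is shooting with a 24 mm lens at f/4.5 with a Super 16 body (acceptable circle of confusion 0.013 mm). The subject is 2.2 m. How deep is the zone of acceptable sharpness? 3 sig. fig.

Hyperfocal distance H = f²/(N·c) + f = 24²/(4.5 × 0.013) + 24 = 576/0.0585 + 24 ≈ 9870.2 mm ≈ 9.870 m.
Near limit Dn = s·(H − f)/(H + s − 2f) = 2200 × (9870.2 − 24) / (9870.2 + 2200 − 2 × 24) = 2200 × 9846.2 / 12022.2 ≈ 1801.8 mm.
Far limit Df = s·(H − f)/(H − s) = 2200 × (9870.2 − 24) / (9870.2 − 2200) = 2200 × 9846.2 / 7670.2 ≈ 2824.1 mm.
Depth of field = Df − Dn = 2824.1 − 1801.8 ≈ 1022.3 mm ≈ 1.02 m.

1.02 m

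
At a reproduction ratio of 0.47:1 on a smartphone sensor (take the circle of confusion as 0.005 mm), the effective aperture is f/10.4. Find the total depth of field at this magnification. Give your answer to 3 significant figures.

0.471 mm

At magnification m, DoF ≈ 2·N_eff·c/m² = 2 × 10.4 × 0.005 / 0.47² = 0.104 / 0.2209 ≈ 0.471 mm.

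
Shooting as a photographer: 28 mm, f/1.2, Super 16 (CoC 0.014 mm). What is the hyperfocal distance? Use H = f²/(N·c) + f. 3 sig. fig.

Hyperfocal distance H = f²/(N·c) + f = 28²/(1.2 × 0.014) + 28 = 784/0.0168 + 28 ≈ 46694.7 mm ≈ 46.7 m.

46.7 m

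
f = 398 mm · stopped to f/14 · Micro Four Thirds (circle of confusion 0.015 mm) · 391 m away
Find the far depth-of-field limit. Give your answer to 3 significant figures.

811 m

Hyperfocal distance H = f²/(N·c) + f = 398²/(14 × 0.015) + 398 = 158404/0.21 + 398 ≈ 754702.8 mm ≈ 754.7 m.
Far limit Df = s·(H − f)/(H − s) = 391000 × (754702.8 − 398) / (754702.8 − 391000) = 391000 × 754304.8 / 363702.8 ≈ 810918 mm ≈ 811 m.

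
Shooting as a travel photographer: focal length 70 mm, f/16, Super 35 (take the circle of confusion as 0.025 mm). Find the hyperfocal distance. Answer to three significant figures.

12.3 m

Hyperfocal distance H = f²/(N·c) + f = 70²/(16 × 0.025) + 70 = 4900/0.4 + 70 ≈ 12320.0 mm ≈ 12.3 m.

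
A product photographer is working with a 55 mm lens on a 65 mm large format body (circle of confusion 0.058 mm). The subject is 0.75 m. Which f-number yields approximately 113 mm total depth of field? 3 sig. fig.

f/5.62

Write h = H − f = f²/(N·c). The thin-lens limits are Dn = s·h/(h + (s−f)) and Df = s·h/(h − (s−f)), so DoF = Df − Dn = 2·s·(s−f)·h / (h² − (s−f)²).
That is a quadratic in h: DoF·h² − 2·s·(s−f)·h − DoF·(s−f)² = 0 ⇒ h = (s−f)·(s + √(s² + DoF²)) / DoF = 695 × (750 + √(750² + 113²)) / 113 = 695 × (750 + 758.465) / 113 ≈ 9277.7 mm.
Then N = f²/(c·h) = 55² / (0.058 × 9277.7) = 3025 / 538.11 ≈ 5.62.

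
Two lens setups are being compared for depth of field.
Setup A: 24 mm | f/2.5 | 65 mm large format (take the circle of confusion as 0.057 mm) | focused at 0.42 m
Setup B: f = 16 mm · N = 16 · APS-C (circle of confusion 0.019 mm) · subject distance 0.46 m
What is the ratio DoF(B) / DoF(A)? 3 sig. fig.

8.09

Setup A: H = 24²/(2.5×0.057) + 24 ≈ 4066.1 mm; DoF = Df − Dn = 465.616 − 382.525 ≈ 83.091 mm.
Setup B: H = 16²/(16×0.019) + 16 ≈ 858.1 mm; DoF = Df − Dn = 973.03 − 301.19 ≈ 671.84 mm.
Ratio = 671.84 / 83.091 ≈ 8.09.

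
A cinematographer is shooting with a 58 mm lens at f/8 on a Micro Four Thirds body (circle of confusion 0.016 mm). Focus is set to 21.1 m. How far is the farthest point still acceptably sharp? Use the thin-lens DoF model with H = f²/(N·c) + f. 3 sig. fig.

106 m

Hyperfocal distance H = f²/(N·c) + f = 58²/(8 × 0.016) + 58 = 3364/0.128 + 58 ≈ 26339.2 mm ≈ 26.34 m.
Far limit Df = s·(H − f)/(H − s) = 21100 × (26339.2 − 58) / (26339.2 − 21100) = 21100 × 26281.2 / 5239.2 ≈ 105842 mm ≈ 106 m.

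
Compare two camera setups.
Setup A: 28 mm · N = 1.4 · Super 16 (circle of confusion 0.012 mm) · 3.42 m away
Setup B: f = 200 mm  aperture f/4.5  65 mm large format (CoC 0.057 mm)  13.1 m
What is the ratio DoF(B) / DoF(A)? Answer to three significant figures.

4.37

Setup A: H = 28²/(1.4×0.012) + 28 ≈ 46694.7 mm; DoF = Df − Dn = 3688.07 − 3188.26 ≈ 499.81 mm.
Setup B: H = 200²/(4.5×0.057) + 200 ≈ 156145.4 mm; DoF = Df − Dn = 14281.4 − 12099.1 ≈ 2182.3 mm.
Ratio = 2182.3 / 499.81 ≈ 4.37.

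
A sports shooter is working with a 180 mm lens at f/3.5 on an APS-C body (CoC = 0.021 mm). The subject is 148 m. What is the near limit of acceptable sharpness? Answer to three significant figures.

111 m

Hyperfocal distance H = f²/(N·c) + f = 180²/(3.5 × 0.021) + 180 = 32400/0.0735 + 180 ≈ 440996.3 mm ≈ 441.0 m.
Near limit Dn = s·(H − f)/(H + s − 2f) = 148000 × (440996.3 − 180) / (440996.3 + 148000 − 2 × 180) = 148000 × 440816.3 / 588636.3 ≈ 110834 mm ≈ 111 m.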